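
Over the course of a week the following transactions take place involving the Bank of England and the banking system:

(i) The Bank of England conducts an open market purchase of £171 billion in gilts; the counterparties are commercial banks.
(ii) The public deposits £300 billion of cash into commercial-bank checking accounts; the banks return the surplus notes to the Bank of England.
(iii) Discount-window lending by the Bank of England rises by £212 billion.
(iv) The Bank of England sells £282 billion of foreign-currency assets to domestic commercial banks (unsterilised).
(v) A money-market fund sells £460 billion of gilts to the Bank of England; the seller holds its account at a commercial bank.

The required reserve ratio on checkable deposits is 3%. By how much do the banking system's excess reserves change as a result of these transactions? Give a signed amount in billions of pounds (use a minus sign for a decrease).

+£838.2 billion

OMO purchase (from banks) £171 billion: reserves +£171B, deposits 0.
Currency deposit £300 billion: reserves +£300B, deposits +£300B.
Discount-window loan £212 billion: reserves +£212B, deposits 0.
FX sale £282 billion: reserves −£282B, deposits 0.
Asset purchase (from non-banks) £460 billion: reserves +£460B, deposits +£460B.
Totals: Δreserves = +£861B, Δdeposits = +£760B.
Δrequired reserves = 3% × +£760B = +£22.8B.
Δexcess reserves = Δreserves − Δrequired = +£861B − (+£22.8B) = +£838.2 billion.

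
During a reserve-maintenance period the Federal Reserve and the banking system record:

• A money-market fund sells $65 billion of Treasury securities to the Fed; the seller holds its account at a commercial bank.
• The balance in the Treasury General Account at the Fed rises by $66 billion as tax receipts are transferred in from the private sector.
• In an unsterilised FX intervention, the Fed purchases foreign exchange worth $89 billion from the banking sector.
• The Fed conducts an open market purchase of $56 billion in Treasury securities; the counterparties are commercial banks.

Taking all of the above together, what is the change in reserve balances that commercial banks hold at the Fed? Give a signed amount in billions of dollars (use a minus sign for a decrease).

+$144 billion

Asset purchase (from non-banks) $65 billion: the Fed pays by crediting reserve accounts → +$65B.
Government account inflow $66 billion: funds move from bank reserves into the government account → −$66B.
FX purchase $89 billion: the Fed pays by crediting reserve accounts → +$89B.
OMO purchase (from banks) $56 billion: the Fed pays by crediting reserve accounts → +$56B.
Net: 65 − 66 + 89 + 56 = +$144 billion.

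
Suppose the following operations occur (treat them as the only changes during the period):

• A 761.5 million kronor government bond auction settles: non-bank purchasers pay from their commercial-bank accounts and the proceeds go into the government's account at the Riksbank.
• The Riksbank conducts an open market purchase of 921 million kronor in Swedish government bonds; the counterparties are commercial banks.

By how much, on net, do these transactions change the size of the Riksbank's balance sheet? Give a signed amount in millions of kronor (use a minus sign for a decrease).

Riksbank balance sheet:
  Assets:      Securities +921M
  Liabilities: Bank reserves +159.5M, Government deposits +761.5M
Commercial banking system:
  Assets:      Reserves at CB +159.5M, Securities −921M
  Liabilities: Checkable deposits −761.5M
Change in total Riksbank assets = +921 million.

+921 million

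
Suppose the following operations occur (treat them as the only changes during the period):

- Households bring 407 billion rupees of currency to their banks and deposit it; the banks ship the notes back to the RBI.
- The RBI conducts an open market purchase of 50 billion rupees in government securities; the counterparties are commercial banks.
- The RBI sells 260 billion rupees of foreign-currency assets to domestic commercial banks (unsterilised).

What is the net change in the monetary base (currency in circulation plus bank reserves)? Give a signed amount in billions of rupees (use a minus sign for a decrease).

Currency deposit 407 billion rupees: just a shift between currency and reserves — both are base money → 0.
OMO purchase (from banks) 50 billion rupees: RBI balance sheet expands → +50B.
FX sale 260 billion rupees: RBI balance sheet contracts → −260B.
Net: 0 + 50 − 260 = -210 billion.

-210 billion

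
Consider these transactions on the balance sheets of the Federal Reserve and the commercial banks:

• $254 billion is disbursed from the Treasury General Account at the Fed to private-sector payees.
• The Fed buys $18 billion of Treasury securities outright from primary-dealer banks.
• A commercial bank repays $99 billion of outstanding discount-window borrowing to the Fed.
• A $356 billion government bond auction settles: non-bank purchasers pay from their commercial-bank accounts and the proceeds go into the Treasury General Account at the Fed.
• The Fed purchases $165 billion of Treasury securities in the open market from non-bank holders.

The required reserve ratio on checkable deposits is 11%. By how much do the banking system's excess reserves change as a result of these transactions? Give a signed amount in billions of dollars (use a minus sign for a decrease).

Government spending $254 billion: reserves +$254B, deposits +$254B.
OMO purchase (from banks) $18 billion: reserves +$18B, deposits 0.
Discount-window repayment $99 billion: reserves −$99B, deposits 0.
Government account inflow $356 billion: reserves −$356B, deposits −$356B.
Asset purchase (from non-banks) $165 billion: reserves +$165B, deposits +$165B.
Totals: Δreserves = −$18B, Δdeposits = +$63B.
Δrequired reserves = 11% × +$63B = +$6.93B.
Δexcess reserves = Δreserves − Δrequired = −$18B − (+$6.93B) = -$24.93 billion.

-$24.93 billion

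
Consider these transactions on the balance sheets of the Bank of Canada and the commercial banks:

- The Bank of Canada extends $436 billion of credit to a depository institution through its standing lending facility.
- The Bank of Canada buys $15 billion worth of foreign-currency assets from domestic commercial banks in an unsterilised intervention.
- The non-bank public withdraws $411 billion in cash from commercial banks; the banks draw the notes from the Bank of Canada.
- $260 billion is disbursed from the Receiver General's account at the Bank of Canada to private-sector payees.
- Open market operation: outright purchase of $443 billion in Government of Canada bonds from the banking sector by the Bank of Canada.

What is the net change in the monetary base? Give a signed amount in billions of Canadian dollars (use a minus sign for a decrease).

Bank of Canada balance sheet:
  Assets:      Securities +$443B, Loans to banks +$436B, Foreign assets +$15B
  Liabilities: Bank reserves +$743B, Currency in circulation +$411B, Government deposits −$260B
Commercial banking system:
  Assets:      Reserves at CB +$743B, Securities −$443B, Foreign assets −$15B
  Liabilities: Checkable deposits −$151B, Borrowings from CB +$436B
Monetary base = currency + reserves: +$411B + (+$743B) = +$1154 billion.

+$1154 billion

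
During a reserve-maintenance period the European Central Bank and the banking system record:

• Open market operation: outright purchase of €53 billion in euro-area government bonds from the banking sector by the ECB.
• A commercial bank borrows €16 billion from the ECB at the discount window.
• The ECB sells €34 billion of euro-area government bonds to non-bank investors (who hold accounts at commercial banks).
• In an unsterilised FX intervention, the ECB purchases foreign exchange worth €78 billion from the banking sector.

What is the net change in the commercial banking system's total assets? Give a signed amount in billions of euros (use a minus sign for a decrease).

ECB balance sheet:
  Assets:      Securities +€19B, Loans to banks +€16B, Foreign assets +€78B
  Liabilities: Bank reserves +€113B
Commercial banking system:
  Assets:      Reserves at CB +€113B, Securities −€53B, Foreign assets −€78B
  Liabilities: Checkable deposits −€34B, Borrowings from CB +€16B
Change in total bank assets = -€18 billion.

-€18 billion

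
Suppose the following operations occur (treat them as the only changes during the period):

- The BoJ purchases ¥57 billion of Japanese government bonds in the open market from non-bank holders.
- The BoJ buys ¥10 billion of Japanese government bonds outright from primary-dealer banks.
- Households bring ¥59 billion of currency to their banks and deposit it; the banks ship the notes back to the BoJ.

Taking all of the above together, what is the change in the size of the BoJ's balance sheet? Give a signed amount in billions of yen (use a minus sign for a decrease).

Asset purchase (from non-banks) ¥57 billion: a BoJ asset is acquired → +¥57B.
OMO purchase (from banks) ¥10 billion: a BoJ asset is acquired → +¥10B.
Currency deposit ¥59 billion: only the composition of liabilities changes → 0.
Net: 57 + 10 + 0 = +¥67 billion.

+¥67 billion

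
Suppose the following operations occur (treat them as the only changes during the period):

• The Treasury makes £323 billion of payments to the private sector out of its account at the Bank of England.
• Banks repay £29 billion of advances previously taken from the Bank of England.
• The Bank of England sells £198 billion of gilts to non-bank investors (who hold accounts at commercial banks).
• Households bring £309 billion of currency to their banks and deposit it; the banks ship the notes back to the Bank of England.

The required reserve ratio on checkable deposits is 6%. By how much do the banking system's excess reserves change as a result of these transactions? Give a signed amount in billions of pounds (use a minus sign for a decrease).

Government spending £323 billion: reserves +£323B, deposits +£323B.
Discount-window repayment £29 billion: reserves −£29B, deposits 0.
Asset sale (to non-banks) £198 billion: reserves −£198B, deposits −£198B.
Currency deposit £309 billion: reserves +£309B, deposits +£309B.
Totals: Δreserves = +£405B, Δdeposits = +£434B.
Δrequired reserves = 6% × +£434B = +£26.04B.
Δexcess reserves = Δreserves − Δrequired = +£405B − (+£26.04B) = +£378.96 billion.

+£378.96 billion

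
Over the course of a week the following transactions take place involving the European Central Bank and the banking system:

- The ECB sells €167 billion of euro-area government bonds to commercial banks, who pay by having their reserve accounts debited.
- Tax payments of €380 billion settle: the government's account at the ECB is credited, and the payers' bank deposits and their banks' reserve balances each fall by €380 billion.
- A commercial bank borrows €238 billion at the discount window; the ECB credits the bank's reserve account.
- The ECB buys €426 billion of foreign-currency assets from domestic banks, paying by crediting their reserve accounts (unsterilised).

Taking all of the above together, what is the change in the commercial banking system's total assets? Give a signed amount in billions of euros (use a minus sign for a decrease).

OMO sale (to banks) €167 billion: just an asset swap on bank balance sheets → 0.
Government account inflow €380 billion: bank balance sheets shrink → −€380B.
Discount-window loan €238 billion: bank balance sheets expand → +€238B.
FX purchase €426 billion: just an asset swap on bank balance sheets → 0.
Net: 0 − 380 + 238 + 0 = -€142 billion.

-€142 billion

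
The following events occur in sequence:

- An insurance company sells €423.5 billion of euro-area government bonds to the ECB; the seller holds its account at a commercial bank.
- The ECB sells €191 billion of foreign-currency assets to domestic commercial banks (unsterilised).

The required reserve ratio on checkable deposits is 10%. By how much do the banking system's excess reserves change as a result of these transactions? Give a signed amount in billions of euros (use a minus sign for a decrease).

Asset purchase (from non-banks) €423.5 billion: reserves +€423.5B, deposits +€423.5B.
FX sale €191 billion: reserves −€191B, deposits 0.
Totals: Δreserves = +€232.5B, Δdeposits = +€423.5B.
Δrequired reserves = 10% × +€423.5B = +€42.35B.
Δexcess reserves = Δreserves − Δrequired = +€232.5B − (+€42.35B) = +€190.15 billion.

+€190.15 billion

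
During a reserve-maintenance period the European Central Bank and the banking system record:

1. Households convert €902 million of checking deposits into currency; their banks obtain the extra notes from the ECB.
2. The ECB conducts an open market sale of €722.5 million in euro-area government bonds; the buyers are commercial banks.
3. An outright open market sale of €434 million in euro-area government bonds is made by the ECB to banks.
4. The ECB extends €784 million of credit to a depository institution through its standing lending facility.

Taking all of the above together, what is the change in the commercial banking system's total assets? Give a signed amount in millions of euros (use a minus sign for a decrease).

Currency withdrawal €902 million: bank balance sheets shrink → −€902M.
OMO sale (to banks) €722.5 million: just an asset swap on bank balance sheets → 0.
OMO sale (to banks) €434 million: just an asset swap on bank balance sheets → 0.
Discount-window loan €784 million: bank balance sheets expand → +€784M.
Net: −902 + 0 + 0 + 784 = -€118 million.

-€118 million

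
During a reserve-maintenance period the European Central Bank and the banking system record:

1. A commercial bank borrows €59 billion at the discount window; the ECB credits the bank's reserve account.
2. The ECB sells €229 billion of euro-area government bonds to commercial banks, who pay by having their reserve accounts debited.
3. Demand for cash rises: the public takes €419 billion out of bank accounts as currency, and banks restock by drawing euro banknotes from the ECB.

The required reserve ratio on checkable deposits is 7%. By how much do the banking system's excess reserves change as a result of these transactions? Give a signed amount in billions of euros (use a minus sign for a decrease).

Discount-window loan €59 billion: reserves +€59B, deposits 0.
OMO sale (to banks) €229 billion: reserves −€229B, deposits 0.
Currency withdrawal €419 billion: reserves −€419B, deposits −€419B.
Totals: Δreserves = −€589B, Δdeposits = −€419B.
Δrequired reserves = 7% × −€419B = −€29.33B.
Δexcess reserves = Δreserves − Δrequired = −€589B − (−€29.33B) = -€559.67 billion.

-€559.67 billion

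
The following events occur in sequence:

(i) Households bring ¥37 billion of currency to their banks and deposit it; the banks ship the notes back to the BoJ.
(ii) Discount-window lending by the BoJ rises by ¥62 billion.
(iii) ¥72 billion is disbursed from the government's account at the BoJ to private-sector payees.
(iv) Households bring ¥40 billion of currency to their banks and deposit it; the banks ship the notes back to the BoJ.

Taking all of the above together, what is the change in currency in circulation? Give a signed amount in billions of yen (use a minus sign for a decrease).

-¥77 billion

Currency deposit ¥37 billion: notes return to the central bank → −¥37B.
Discount-window loan ¥62 billion: no currency enters or leaves circulation → 0.
Government spending ¥72 billion: no currency enters or leaves circulation → 0.
Currency deposit ¥40 billion: notes return to the central bank → −¥40B.
Net: −37 + 0 + 0 − 40 = -¥77 billion.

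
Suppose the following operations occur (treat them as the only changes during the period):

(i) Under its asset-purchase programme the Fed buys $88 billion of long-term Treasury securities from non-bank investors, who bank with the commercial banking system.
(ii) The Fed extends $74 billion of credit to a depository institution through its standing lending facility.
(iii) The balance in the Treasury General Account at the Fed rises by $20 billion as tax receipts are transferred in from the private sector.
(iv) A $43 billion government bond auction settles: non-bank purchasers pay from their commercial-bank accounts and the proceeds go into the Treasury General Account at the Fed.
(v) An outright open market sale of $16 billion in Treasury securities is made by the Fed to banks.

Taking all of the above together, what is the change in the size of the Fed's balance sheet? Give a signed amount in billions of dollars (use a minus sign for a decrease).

Asset purchase (from non-banks) $88 billion: a Fed asset is acquired → +$88B.
Discount-window loan $74 billion: a Fed asset is acquired → +$74B.
Government account inflow $20 billion: only the composition of liabilities changes → 0.
Government account inflow $43 billion: only the composition of liabilities changes → 0.
OMO sale (to banks) $16 billion: a Fed asset is shed → −$16B.
Net: 88 + 74 + 0 + 0 − 16 = +$146 billion.

+$146 billion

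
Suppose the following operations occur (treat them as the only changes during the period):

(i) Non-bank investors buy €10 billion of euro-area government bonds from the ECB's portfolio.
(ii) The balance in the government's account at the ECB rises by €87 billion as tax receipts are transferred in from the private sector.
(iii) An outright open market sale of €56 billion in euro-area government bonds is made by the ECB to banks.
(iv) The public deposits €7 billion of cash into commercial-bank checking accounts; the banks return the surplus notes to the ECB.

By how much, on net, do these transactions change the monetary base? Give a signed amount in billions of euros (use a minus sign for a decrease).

ECB balance sheet:
  Assets:      Securities −€66B
  Liabilities: Bank reserves −€146B, Currency in circulation −€7B, Government deposits +€87B
Monetary base = currency + reserves: −€7B + (−€146B) = -€153 billion.

-€153 billion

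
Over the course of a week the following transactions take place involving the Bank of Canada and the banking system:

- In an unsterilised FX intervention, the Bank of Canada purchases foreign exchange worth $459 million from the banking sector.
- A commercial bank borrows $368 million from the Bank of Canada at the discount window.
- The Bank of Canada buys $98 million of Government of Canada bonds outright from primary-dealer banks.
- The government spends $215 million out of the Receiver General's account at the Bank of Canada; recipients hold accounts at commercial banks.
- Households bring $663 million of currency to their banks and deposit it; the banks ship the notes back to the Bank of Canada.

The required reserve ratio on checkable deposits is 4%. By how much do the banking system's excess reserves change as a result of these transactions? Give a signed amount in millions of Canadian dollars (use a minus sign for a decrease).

+$1767.88 million

FX purchase $459 million: reserves +$459M, deposits 0.
Discount-window loan $368 million: reserves +$368M, deposits 0.
OMO purchase (from banks) $98 million: reserves +$98M, deposits 0.
Government spending $215 million: reserves +$215M, deposits +$215M.
Currency deposit $663 million: reserves +$663M, deposits +$663M.
Totals: Δreserves = +$1803M, Δdeposits = +$878M.
Δrequired reserves = 4% × +$878M = +$35.12M.
Δexcess reserves = Δreserves − Δrequired = +$1803M − (+$35.12M) = +$1767.88 million.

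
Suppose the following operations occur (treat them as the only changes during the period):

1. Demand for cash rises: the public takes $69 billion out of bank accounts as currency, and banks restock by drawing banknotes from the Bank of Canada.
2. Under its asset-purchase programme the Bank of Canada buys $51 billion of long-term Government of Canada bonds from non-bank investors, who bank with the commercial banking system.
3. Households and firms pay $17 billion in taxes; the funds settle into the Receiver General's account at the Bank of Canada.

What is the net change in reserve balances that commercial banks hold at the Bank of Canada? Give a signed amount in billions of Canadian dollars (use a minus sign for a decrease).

-$35 billion

Currency withdrawal $69 billion: banks swap reserves for currency → −$69B.
Asset purchase (from non-banks) $51 billion: the Bank of Canada pays by crediting reserve accounts → +$51B.
Government account inflow $17 billion: funds move from bank reserves into the government account → −$17B.
Net: −69 + 51 − 17 = -$35 billion.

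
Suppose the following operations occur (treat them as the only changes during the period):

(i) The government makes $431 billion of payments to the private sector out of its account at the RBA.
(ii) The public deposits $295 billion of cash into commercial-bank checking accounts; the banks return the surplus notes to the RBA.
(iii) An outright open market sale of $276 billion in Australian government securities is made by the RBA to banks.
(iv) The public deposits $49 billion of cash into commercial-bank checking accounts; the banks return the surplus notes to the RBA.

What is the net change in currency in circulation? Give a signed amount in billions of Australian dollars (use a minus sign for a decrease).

Government spending $431 billion: no currency enters or leaves circulation → 0.
Currency deposit $295 billion: notes return to the central bank → −$295B.
OMO sale (to banks) $276 billion: no currency enters or leaves circulation → 0.
Currency deposit $49 billion: notes return to the central bank → −$49B.
Net: 0 − 295 + 0 − 49 = -$344 billion.

-$344 billion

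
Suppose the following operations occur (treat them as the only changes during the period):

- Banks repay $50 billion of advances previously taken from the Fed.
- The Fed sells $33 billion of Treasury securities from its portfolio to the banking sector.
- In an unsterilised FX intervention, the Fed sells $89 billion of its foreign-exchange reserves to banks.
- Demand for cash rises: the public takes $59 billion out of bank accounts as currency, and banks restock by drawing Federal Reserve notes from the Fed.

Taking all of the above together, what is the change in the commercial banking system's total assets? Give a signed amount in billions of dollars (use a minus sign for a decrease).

Discount-window repayment $50 billion: bank balance sheets shrink → −$50B.
OMO sale (to banks) $33 billion: just an asset swap on bank balance sheets → 0.
FX sale $89 billion: just an asset swap on bank balance sheets → 0.
Currency withdrawal $59 billion: bank balance sheets shrink → −$59B.
Net: −50 + 0 + 0 − 59 = -$109 billion.

-$109 billion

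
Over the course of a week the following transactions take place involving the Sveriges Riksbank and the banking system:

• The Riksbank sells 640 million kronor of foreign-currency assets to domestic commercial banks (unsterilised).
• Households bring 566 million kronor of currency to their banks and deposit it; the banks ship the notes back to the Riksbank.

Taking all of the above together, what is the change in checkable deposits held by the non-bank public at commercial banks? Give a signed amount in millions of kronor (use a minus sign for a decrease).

FX sale 640 million kronor: the counterparty is a bank, so public deposits are unchanged → 0.
Currency deposit 566 million kronor: non-bank counterparties' bank balances rise → +566M.
Net: 0 + 566 = +566 million.

+566 million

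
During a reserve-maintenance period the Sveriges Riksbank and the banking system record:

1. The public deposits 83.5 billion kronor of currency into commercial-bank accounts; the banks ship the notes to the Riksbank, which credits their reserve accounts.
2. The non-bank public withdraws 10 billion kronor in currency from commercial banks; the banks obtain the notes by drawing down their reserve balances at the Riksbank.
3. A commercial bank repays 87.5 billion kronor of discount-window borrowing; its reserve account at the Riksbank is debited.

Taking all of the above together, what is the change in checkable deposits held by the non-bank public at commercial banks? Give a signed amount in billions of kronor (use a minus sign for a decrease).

+73.5 billion

Currency deposit 83.5 billion kronor: non-bank counterparties' bank balances rise → +83.5B.
Currency withdrawal 10 billion kronor: non-bank counterparties' bank balances fall → −10B.
Discount-window repayment 87.5 billion kronor: the counterparty is a bank, so public deposits are unchanged → 0.
Net: 83.5 − 10 + 0 = +73.5 billion.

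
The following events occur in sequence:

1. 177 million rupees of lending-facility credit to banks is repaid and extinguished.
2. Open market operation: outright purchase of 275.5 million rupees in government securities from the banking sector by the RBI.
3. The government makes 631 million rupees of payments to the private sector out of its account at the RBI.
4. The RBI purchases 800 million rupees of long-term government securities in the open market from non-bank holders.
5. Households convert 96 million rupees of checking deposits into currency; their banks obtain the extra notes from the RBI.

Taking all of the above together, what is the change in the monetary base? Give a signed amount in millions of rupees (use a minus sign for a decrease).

+1529.5 million

RBI balance sheet:
  Assets:      Securities +1075.5M, Loans to banks −177M
  Liabilities: Bank reserves +1433.5M, Currency in circulation +96M, Government deposits −631M
Commercial banking system:
  Assets:      Reserves at CB +1433.5M, Securities −275.5M
  Liabilities: Checkable deposits +1335M, Borrowings from CB −177M
Monetary base = currency + reserves: +96M + (+1433.5M) = +1529.5 million.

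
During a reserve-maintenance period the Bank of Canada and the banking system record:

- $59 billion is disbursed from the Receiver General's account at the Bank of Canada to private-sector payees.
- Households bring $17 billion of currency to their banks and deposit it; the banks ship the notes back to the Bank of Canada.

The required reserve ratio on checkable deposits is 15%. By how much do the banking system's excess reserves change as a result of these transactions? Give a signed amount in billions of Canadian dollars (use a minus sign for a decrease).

Government spending $59 billion: reserves +$59B, deposits +$59B.
Currency deposit $17 billion: reserves +$17B, deposits +$17B.
Totals: Δreserves = +$76B, Δdeposits = +$76B.
Δrequired reserves = 15% × +$76B = +$11.4B.
Δexcess reserves = Δreserves − Δrequired = +$76B − (+$11.4B) = +$64.6 billion.

+$64.6 billion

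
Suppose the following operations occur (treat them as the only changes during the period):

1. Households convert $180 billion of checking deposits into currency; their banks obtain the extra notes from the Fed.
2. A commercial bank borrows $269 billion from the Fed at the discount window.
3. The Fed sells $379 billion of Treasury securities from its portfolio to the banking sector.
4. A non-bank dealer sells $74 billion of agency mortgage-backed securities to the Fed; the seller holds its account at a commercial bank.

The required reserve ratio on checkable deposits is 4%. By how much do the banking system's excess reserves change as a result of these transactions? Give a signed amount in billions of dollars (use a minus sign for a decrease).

-$211.76 billion

Currency withdrawal $180 billion: reserves −$180B, deposits −$180B.
Discount-window loan $269 billion: reserves +$269B, deposits 0.
OMO sale (to banks) $379 billion: reserves −$379B, deposits 0.
Asset purchase (from non-banks) $74 billion: reserves +$74B, deposits +$74B.
Totals: Δreserves = −$216B, Δdeposits = −$106B.
Δrequired reserves = 4% × −$106B = −$4.24B.
Δexcess reserves = Δreserves − Δrequired = −$216B − (−$4.24B) = -$211.76 billion.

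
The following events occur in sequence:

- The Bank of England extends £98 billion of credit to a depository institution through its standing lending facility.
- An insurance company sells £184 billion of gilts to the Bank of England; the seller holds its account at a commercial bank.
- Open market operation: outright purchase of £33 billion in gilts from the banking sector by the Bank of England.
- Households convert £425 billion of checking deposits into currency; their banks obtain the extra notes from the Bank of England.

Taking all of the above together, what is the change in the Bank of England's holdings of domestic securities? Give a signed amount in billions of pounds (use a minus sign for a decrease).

+£217 billion

Bank of England balance sheet:
  Assets:      Securities +£217B, Loans to banks +£98B
  Liabilities: Bank reserves −£110B, Currency in circulation +£425B
Commercial banking system:
  Assets:      Reserves at CB −£110B, Securities −£33B
  Liabilities: Checkable deposits −£241B, Borrowings from CB +£98B
So the change in the Bank of England's holdings of domestic securities is +£217 billion.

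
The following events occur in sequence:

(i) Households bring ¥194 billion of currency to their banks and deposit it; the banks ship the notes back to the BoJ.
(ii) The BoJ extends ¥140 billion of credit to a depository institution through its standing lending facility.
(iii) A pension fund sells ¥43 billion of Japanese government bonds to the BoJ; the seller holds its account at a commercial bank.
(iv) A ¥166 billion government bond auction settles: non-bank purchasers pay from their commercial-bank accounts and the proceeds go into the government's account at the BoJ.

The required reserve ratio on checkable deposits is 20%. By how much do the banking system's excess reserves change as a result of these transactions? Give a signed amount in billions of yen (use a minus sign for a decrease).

+¥196.8 billion

Currency deposit ¥194 billion: reserves +¥194B, deposits +¥194B.
Discount-window loan ¥140 billion: reserves +¥140B, deposits 0.
Asset purchase (from non-banks) ¥43 billion: reserves +¥43B, deposits +¥43B.
Government account inflow ¥166 billion: reserves −¥166B, deposits −¥166B.
Totals: Δreserves = +¥211B, Δdeposits = +¥71B.
Δrequired reserves = 20% × +¥71B = +¥14.2B.
Δexcess reserves = Δreserves − Δrequired = +¥211B − (+¥14.2B) = +¥196.8 billion.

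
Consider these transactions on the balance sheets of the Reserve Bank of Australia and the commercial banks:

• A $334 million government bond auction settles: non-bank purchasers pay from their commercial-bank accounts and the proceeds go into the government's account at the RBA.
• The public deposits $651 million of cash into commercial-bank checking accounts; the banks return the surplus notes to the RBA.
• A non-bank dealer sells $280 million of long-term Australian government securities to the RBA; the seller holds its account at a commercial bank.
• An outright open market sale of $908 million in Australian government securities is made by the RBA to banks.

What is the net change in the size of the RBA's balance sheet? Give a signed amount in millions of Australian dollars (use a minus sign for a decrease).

-$628 million

Government account inflow $334 million: only the composition of liabilities changes → 0.
Currency deposit $651 million: only the composition of liabilities changes → 0.
Asset purchase (from non-banks) $280 million: an RBA asset is acquired → +$280M.
OMO sale (to banks) $908 million: an RBA asset is shed → −$908M.
Net: 0 + 0 + 280 − 908 = -$628 million.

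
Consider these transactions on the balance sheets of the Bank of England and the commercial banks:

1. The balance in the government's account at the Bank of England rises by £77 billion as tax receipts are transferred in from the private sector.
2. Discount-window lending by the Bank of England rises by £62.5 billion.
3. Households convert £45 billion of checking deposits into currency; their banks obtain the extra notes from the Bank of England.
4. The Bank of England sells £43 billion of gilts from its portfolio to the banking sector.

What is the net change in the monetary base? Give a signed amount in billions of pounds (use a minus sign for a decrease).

-£57.5 billion

Bank of England balance sheet:
  Assets:      Securities −£43B, Loans to banks +£62.5B
  Liabilities: Bank reserves −£102.5B, Currency in circulation +£45B, Government deposits +£77B
Monetary base = currency + reserves: +£45B + (−£102.5B) = -£57.5 billion.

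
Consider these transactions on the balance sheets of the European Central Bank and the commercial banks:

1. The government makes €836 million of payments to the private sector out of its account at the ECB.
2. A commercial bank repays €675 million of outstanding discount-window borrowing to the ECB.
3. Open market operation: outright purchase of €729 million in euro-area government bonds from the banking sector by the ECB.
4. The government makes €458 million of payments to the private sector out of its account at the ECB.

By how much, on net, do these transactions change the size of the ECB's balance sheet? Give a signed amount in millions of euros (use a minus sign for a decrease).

+€54 million

ECB balance sheet:
  Assets:      Securities +€729M, Loans to banks −€675M
  Liabilities: Bank reserves +€1348M, Government deposits −€1294M
Change in total ECB assets = +€54 million.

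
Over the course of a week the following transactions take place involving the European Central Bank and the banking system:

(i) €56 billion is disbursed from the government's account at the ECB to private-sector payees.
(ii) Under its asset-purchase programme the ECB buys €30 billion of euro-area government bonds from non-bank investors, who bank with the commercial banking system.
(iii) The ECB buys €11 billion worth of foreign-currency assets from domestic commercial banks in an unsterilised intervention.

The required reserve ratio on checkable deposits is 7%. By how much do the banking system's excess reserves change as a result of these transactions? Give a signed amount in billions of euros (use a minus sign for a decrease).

+€90.98 billion

Government spending €56 billion: reserves +€56B, deposits +€56B.
Asset purchase (from non-banks) €30 billion: reserves +€30B, deposits +€30B.
FX purchase €11 billion: reserves +€11B, deposits 0.
Totals: Δreserves = +€97B, Δdeposits = +€86B.
Δrequired reserves = 7% × +€86B = +€6.02B.
Δexcess reserves = Δreserves − Δrequired = +€97B − (+€6.02B) = +€90.98 billion.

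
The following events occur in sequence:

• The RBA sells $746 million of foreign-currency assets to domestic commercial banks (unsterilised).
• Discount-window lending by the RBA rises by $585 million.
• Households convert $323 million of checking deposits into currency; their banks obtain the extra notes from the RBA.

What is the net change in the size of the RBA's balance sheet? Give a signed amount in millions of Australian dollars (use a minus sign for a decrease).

FX sale $746 million: an RBA asset is shed → −$746M.
Discount-window loan $585 million: an RBA asset is acquired → +$585M.
Currency withdrawal $323 million: only the composition of liabilities changes → 0.
Net: −746 + 585 + 0 = -$161 million.

-$161 million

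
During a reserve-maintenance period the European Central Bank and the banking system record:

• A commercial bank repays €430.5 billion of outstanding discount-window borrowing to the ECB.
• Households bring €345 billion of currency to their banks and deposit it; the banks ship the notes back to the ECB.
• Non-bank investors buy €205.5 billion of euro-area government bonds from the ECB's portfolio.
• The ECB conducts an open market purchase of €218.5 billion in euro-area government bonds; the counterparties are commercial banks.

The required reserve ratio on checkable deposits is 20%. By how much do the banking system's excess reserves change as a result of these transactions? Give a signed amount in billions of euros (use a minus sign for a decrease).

Discount-window repayment €430.5 billion: reserves −€430.5B, deposits 0.
Currency deposit €345 billion: reserves +€345B, deposits +€345B.
Asset sale (to non-banks) €205.5 billion: reserves −€205.5B, deposits −€205.5B.
OMO purchase (from banks) €218.5 billion: reserves +€218.5B, deposits 0.
Totals: Δreserves = −€72.5B, Δdeposits = +€139.5B.
Δrequired reserves = 20% × +€139.5B = +€27.9B.
Δexcess reserves = Δreserves − Δrequired = −€72.5B − (+€27.9B) = -€100.4 billion.

-€100.4 billion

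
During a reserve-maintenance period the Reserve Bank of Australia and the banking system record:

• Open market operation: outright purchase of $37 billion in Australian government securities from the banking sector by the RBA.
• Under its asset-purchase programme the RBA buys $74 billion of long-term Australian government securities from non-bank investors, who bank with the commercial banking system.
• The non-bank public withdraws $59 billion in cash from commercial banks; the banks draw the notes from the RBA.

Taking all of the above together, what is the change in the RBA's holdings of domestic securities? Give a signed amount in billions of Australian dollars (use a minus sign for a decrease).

+$111 billion

OMO purchase (from banks) $37 billion: securities added to the RBA's portfolio → +$37B.
Asset purchase (from non-banks) $74 billion: securities added to the RBA's portfolio → +$74B.
Currency withdrawal $59 billion: the RBA's securities portfolio is untouched → 0.
Net: 37 + 74 + 0 = +$111 billion.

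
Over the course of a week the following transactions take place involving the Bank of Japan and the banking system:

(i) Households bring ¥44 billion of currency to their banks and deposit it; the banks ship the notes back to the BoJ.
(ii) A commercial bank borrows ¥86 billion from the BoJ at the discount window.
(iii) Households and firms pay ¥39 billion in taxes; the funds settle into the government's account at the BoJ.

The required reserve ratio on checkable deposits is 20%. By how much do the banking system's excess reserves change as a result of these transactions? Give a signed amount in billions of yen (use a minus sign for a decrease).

+¥90 billion

Currency deposit ¥44 billion: reserves +¥44B, deposits +¥44B.
Discount-window loan ¥86 billion: reserves +¥86B, deposits 0.
Government account inflow ¥39 billion: reserves −¥39B, deposits −¥39B.
Totals: Δreserves = +¥91B, Δdeposits = +¥5B.
Δrequired reserves = 20% × +¥5B = +¥1B.
Δexcess reserves = Δreserves − Δrequired = +¥91B − (+¥1B) = +¥90 billion.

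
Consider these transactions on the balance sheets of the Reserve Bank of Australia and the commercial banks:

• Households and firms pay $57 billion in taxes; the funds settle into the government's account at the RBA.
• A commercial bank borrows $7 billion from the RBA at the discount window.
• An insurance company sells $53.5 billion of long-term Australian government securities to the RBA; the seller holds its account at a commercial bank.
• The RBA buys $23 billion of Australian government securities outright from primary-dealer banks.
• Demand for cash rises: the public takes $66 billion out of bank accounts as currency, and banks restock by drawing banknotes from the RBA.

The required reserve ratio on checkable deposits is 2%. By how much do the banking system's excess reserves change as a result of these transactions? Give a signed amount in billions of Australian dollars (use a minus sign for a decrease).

-$38.11 billion

Government account inflow $57 billion: reserves −$57B, deposits −$57B.
Discount-window loan $7 billion: reserves +$7B, deposits 0.
Asset purchase (from non-banks) $53.5 billion: reserves +$53.5B, deposits +$53.5B.
OMO purchase (from banks) $23 billion: reserves +$23B, deposits 0.
Currency withdrawal $66 billion: reserves −$66B, deposits −$66B.
Totals: Δreserves = −$39.5B, Δdeposits = −$69.5B.
Δrequired reserves = 2% × −$69.5B = −$1.39B.
Δexcess reserves = Δreserves − Δrequired = −$39.5B − (−$1.39B) = -$38.11 billion.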